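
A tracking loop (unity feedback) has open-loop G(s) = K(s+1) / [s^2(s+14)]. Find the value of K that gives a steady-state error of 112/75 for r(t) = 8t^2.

150

Two free integrators in G(s): this is a type 2 system.
K_a = lim_{s→0} s^2·G(s) = K·1 / (14) = (1/14)·K.
e_ss = 16/K_a = 112/75 ⇒ K_a = 75/7 ⇒ K = (75/7)/(1/14) = 150.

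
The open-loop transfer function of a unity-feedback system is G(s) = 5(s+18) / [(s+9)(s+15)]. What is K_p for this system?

G(s) has no factors of s in the denominator, so the system is type 0.
K_p = lim_{s→0} G(s) = 5·18 / (9·15) = 2/3.

2/3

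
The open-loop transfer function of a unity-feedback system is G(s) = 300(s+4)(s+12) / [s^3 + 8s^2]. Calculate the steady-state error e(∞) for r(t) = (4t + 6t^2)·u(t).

1/150

Lowest-order denominator term is 8s^2, so the open loop has 2 poles at the origin → type 2 system. Treating each term separately:
  • 4t: tracked with zero error.
  • 6t^2: e_ss = 12/K_a with K_a=1800 → 1/150.
Total e_ss = 1/150.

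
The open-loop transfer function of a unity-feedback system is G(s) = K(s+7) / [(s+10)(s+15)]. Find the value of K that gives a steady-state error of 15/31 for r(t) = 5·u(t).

200

System type = 0 (no poles at s=0).
K_p = lim_{s→0} G(s) = K·7 / (10·15) = (7/150)·K.
e_ss = 5/(1 + K_p) = 15/31 ⇒ 1 + (7/150)·K = 31/3 ⇒ K = 200.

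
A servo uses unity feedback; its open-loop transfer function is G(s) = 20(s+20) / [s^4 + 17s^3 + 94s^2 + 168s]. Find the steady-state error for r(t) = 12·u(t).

0

Factoring s from the denominator leaves a polynomial with constant term 168, so the system is type 1.
A type-1 system has K_p = ∞, so it tracks a step input with zero steady-state error.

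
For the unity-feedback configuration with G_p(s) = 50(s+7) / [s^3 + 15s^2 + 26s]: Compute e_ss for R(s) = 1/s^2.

13/175

The denominator has no term below 26s — 1 pole at s=0, type 1.
K_v = lim_{s→0} s·G_p(s) = 50·7 / 26 = 175/13.
e_ss = 1/K_v = 1/(175/13) = 13/175.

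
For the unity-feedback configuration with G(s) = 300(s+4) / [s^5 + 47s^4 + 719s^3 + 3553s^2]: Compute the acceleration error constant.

1200/3553

The denominator has no term below 3553s^2 — 2 poles at s=0, type 2.
K_a = lim_{s→0} s^2·G(s) = 300·4 / 3553 = 1200/3553.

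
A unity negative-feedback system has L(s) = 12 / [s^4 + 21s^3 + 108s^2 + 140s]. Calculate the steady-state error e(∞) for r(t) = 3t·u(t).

Factoring s from the denominator leaves a polynomial with constant term 140, so the system is type 1.
K_v = lim_{s→0} s·L(s) = 12 / 140 = 3/35.
e_ss = 3/K_v = 3/(3/35) = 35.

35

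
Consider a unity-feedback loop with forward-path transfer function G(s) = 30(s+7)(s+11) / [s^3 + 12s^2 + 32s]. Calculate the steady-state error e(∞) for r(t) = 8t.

128/1155

The denominator has no term below 32s — 1 pole at s=0, type 1.
K_v = lim_{s→0} s·G(s) = 30·7·11 / 32 = 72.1875.
e_ss = 8/K_v = 8/72.1875 = 128/1155.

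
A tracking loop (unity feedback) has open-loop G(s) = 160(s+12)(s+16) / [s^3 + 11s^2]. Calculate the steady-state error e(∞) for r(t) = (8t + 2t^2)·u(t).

Lowest-order denominator term is 11s^2, so the open loop has 2 poles at the origin → type 2 system. By superposition:
  • 8t: tracked with zero error.
  • 2t^2: e_ss = 4/K_a with K_a=30720/11 → 11/7680.
Total e_ss = 11/7680.

11/7680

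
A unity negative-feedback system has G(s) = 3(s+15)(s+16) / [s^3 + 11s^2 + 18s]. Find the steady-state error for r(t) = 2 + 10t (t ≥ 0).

Factoring s from the denominator leaves a polynomial with constant term 18, so the system is type 1. By superposition:
  • 2: tracked with zero error.
  • 10t: e_ss = 10/K_v with K_v=40 → 0.25.
Total e_ss = 0.25.

0.25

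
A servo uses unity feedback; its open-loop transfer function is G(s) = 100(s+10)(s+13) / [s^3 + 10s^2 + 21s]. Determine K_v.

Lowest-order denominator term is 21s, so the open loop has 1 pole at the origin → type 1 system.
K_v = lim_{s→0} s·G(s) = 100·10·13 / 21 = 13000/21.

13000/21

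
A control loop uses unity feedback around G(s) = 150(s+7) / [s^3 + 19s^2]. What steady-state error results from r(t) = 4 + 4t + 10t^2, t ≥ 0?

38/105

The denominator has no term below 19s^2 — 2 poles at s=0, type 2. By superposition:
  • 4: tracked with zero error.
  • 4t: tracked with zero error.
  • 10t^2: e_ss = 20/K_a with K_a=1050/19 → 38/105.
Total e_ss = 38/105.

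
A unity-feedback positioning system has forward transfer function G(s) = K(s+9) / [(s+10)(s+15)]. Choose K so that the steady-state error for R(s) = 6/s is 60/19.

G(s) has no factors of s in the denominator, so the system is type 0.
K_p = lim_{s→0} G(s) = K·9 / (10·15) = 0.06·K.
e_ss = 6/(1 + K_p) = 60/19 ⇒ 1 + 0.06·K = 1.9 ⇒ K = 15.

15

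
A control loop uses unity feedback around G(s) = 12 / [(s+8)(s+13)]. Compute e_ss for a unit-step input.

The open loop has no poles at the origin → type 0 system.
K_p = lim_{s→0} G(s) = 12 / (8·13) = 3/26.
e_ss = 1/(1 + K_p) = 1/(29/26) = 26/29.

26/29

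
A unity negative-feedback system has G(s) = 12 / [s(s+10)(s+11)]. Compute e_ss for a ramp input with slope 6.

55

System type = 1 (one pole at s=0).
K_v = lim_{s→0} s·G(s) = 12 / (10·11) = 6/55.
e_ss = 6/K_v = 6/(6/55) = 55.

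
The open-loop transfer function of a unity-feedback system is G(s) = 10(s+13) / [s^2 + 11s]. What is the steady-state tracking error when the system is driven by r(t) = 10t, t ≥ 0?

11/13

The denominator has no term below 11s — 1 pole at s=0, type 1.
K_v = lim_{s→0} s·G(s) = 10·13 / 11 = 130/11.
e_ss = 10/K_v = 10/(130/11) = 11/13.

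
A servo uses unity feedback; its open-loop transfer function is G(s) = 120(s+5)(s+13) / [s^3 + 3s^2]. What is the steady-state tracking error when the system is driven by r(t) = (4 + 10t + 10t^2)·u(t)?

The denominator has no term below 3s^2 — 2 poles at s=0, type 2. By superposition:
  • 4: tracked with zero error.
  • 10t: tracked with zero error.
  • 10t^2: e_ss = 20/K_a with K_a=2600 → 1/130.
Total e_ss = 1/130.

1/130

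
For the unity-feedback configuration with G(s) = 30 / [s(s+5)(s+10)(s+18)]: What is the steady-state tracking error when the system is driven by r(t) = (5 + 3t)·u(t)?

90

The open loop has one pole at the origin → type 1 system. By superposition:
  • 5: tracked with zero error.
  • 3t: e_ss = 3/K_v with K_v=1/30 → 90.
Total e_ss = 90.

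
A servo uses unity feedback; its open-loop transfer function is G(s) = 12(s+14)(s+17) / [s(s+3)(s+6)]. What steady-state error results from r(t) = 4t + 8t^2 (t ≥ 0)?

infinity

The open loop has one pole at the origin → type 1 system. Treating each term separately:
  • 4t: e_ss = 4/K_v with K_v=476/3 → 3/119.
  • 8t^2: a type-1 system cannot track it, e_ss → ∞.
The unbounded component dominates.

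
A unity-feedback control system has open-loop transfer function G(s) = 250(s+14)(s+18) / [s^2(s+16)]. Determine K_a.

G(s) has two factors of s in the denominator, so the system is type 2.
K_a = lim_{s→0} s^2·G(s) = 250·14·18 / (16) = 3937.5.

3937.5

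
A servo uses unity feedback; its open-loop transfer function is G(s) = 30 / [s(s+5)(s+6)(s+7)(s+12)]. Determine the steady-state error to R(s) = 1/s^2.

G(s) has one factor of s in the denominator, so the system is type 1.
K_v = lim_{s→0} s·G(s) = 30 / (5·6·7·12) = 1/84.
e_ss = 1/K_v = 1/(1/84) = 84.

84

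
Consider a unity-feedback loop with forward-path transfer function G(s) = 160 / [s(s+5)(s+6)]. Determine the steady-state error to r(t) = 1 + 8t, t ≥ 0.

G(s) has one factor of s in the denominator, so the system is type 1. Taking each input component in turn:
  • 1: tracked with zero error.
  • 8t: e_ss = 8/K_v with K_v=16/3 → 1.5.
Total e_ss = 1.5.

1.5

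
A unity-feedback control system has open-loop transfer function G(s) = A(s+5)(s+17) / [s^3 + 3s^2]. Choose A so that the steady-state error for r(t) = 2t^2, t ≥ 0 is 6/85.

2

The denominator has no term below 3s^2 — 2 poles at s=0, type 2.
K_a = lim_{s→0} s^2·G(s) = A·5·17 / 3 = (85/3)·A.
e_ss = 4/K_a = 6/85 ⇒ K_a = 170/3 ⇒ A = (170/3)/(85/3) = 2.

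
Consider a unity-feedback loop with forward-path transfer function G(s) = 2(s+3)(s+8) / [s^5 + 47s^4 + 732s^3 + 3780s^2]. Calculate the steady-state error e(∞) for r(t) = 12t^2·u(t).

1890

Lowest-order denominator term is 3780s^2, so the open loop has 2 poles at the origin → type 2 system.
K_a = lim_{s→0} s^2·G(s) = 2·3·8 / 3780 = 4/315.
r(t) = 12t^2 gives R(s) = 24/s^3.
e_ss = 24/K_a = 24/(4/315) = 1890.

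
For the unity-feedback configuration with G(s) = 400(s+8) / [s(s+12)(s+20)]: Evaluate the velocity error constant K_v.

40/3

One free integrator in G(s): this is a type 1 system.
K_v = lim_{s→0} s·G(s) = 400·8 / (12·20) = 40/3.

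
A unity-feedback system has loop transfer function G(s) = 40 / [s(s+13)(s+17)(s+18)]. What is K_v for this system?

One free integrator in G(s): this is a type 1 system.
K_v = lim_{s→0} s·G(s) = 40 / (13·17·18) = 20/1989.

20/1989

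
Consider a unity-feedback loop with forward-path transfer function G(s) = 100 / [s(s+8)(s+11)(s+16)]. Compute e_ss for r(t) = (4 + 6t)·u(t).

84.48

System type = 1 (one pole at s=0). Treating each term separately:
  • 4: tracked with zero error.
  • 6t: e_ss = 6/K_v with K_v=25/352 → 84.48.
Total e_ss = 84.48.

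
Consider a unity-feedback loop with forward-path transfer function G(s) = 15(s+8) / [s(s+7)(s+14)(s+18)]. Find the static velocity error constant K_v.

The open loop has one pole at the origin → type 1 system.
K_v = lim_{s→0} s·G(s) = 15·8 / (7·14·18) = 10/147.

10/147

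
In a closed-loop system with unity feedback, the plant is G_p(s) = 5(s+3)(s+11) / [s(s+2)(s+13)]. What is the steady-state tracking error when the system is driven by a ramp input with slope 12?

104/55

System type = 1 (one pole at s=0).
K_v = lim_{s→0} s·G_p(s) = 5·3·11 / (2·13) = 165/26.
e_ss = 12/K_v = 12/(165/26) = 104/55.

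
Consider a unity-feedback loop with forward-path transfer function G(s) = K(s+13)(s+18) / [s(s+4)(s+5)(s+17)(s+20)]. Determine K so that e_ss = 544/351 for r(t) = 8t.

150

The open loop has one pole at the origin → type 1 system.
K_v = lim_{s→0} s·G(s) = K·13·18 / (4·5·17·20) = (117/3400)·K.
e_ss = 8/K_v = 544/351 ⇒ K_v = 351/68 ⇒ K = (351/68)/(117/3400) = 150.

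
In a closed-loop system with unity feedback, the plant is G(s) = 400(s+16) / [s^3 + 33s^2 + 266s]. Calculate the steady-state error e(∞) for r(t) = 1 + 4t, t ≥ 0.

The denominator has no term below 266s — 1 pole at s=0, type 1. Taking each input component in turn:
  • 1: tracked with zero error.
  • 4t: e_ss = 4/K_v with K_v=3200/133 → 133/800.
Total e_ss = 133/800.

133/800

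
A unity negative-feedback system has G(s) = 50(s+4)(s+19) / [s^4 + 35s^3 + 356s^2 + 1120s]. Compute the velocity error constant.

95/28

Factoring s from the denominator leaves a polynomial with constant term 1120, so the system is type 1.
K_v = lim_{s→0} s·G(s) = 50·4·19 / 1120 = 95/28.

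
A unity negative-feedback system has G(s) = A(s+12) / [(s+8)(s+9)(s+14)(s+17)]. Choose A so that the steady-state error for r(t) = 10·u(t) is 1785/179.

No free integrators in G(s): this is a type 0 system.
K_p = lim_{s→0} G(s) = A·12 / (8·9·14·17) = (1/1428)·A.
e_ss = 10/(1 + K_p) = 1785/179 ⇒ 1 + (1/1428)·A = 358/357 ⇒ A = 4.

4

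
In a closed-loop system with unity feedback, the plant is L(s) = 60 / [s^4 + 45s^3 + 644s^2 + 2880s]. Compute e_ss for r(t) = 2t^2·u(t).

infinity

Factoring s from the denominator leaves a polynomial with constant term 2880, so the system is type 1.
For a type-1 system K_a = 0, so e_ss to a parabolic input is unbounded.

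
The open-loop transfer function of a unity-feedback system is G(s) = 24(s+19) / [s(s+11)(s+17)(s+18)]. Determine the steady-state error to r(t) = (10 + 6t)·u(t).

1683/38

System type = 1 (one pole at s=0). Taking each input component in turn:
  • 10: tracked with zero error.
  • 6t: e_ss = 6/K_v with K_v=76/561 → 1683/38.
Total e_ss = 1683/38.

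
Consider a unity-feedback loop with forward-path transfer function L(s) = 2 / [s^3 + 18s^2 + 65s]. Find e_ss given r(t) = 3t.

97.5

Factoring s from the denominator leaves a polynomial with constant term 65, so the system is type 1.
K_v = lim_{s→0} s·L(s) = 2 / 65 = 2/65.
e_ss = 3/K_v = 3/(2/65) = 97.5.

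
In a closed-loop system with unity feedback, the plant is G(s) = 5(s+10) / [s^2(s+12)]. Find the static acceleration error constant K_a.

25/6

Two free integrators in G(s): this is a type 2 system.
K_a = lim_{s→0} s^2·G(s) = 5·10 / (12) = 25/6.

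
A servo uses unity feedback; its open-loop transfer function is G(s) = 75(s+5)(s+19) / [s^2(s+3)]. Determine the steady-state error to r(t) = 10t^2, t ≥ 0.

Two free integrators in G(s): this is a type 2 system.
K_a = lim_{s→0} s^2·G(s) = 75·5·19 / (3) = 2375.
r(t) = 10t^2 gives R(s) = 20/s^3.
e_ss = 20/K_a = 20/2375 = 4/475.

4/475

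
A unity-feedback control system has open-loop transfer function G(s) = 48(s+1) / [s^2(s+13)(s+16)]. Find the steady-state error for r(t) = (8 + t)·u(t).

0

The open loop has two poles at the origin → type 2 system. By superposition:
  • 8: tracked with zero error.
  • t: tracked with zero error.
Total e_ss = 0.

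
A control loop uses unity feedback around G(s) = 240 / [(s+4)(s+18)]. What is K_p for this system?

10/3

No free integrators in G(s): this is a type 0 system.
K_p = lim_{s→0} G(s) = 240 / (4·18) = 10/3.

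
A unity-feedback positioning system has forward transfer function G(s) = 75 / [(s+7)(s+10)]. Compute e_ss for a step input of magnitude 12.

System type = 0 (no poles at s=0).
K_p = lim_{s→0} G(s) = 75 / (7·10) = 15/14.
e_ss = 12/(1 + K_p) = 12/(29/14) = 168/29.

168/29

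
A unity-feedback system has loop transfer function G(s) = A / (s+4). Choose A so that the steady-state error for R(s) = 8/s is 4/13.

100

System type = 0 (no poles at s=0).
K_p = lim_{s→0} G(s) = A / (4) = 0.25·A.
e_ss = 8/(1 + K_p) = 4/13 ⇒ 1 + 0.25·A = 26 ⇒ A = 100.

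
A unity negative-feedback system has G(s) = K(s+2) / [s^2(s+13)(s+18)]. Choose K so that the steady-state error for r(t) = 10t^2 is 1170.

2

G(s) has two factors of s in the denominator, so the system is type 2.
K_a = lim_{s→0} s^2·G(s) = K·2 / (13·18) = (1/117)·K.
e_ss = 20/K_a = 1170 ⇒ K_a = 2/117 ⇒ K = (2/117)/(1/117) = 2.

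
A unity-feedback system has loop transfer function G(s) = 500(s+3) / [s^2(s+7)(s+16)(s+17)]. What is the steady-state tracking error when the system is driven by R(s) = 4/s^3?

1904/375

G(s) has two factors of s in the denominator, so the system is type 2.
K_a = lim_{s→0} s^2·G(s) = 500·3 / (7·16·17) = 375/476.
r(t) = 2t^2 gives R(s) = 4/s^3.
e_ss = 4/K_a = 4/(375/476) = 1904/375.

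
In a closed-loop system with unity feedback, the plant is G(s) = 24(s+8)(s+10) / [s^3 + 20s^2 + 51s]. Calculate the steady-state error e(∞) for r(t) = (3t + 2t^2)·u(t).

Factoring s from the denominator leaves a polynomial with constant term 51, so the system is type 1. By superposition:
  • 3t: e_ss = 3/K_v with K_v=640/17 → 51/640.
  • 2t^2: a type-1 system cannot track it, e_ss → ∞.
The unbounded component dominates.

infinity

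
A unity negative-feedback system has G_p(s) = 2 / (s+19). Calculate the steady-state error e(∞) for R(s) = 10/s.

The open loop has no poles at the origin → type 0 system.
K_p = lim_{s→0} G_p(s) = 2 / (19) = 2/19.
e_ss = 10/(1 + K_p) = 10/(21/19) = 190/21.

190/21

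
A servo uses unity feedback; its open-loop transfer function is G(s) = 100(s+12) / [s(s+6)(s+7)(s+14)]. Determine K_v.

The open loop has one pole at the origin → type 1 system.
K_v = lim_{s→0} s·G(s) = 100·12 / (6·7·14) = 100/49.

100/49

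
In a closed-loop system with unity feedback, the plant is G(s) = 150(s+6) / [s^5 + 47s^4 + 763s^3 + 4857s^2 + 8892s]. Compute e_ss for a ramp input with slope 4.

39.52

Factoring s from the denominator leaves a polynomial with constant term 8892, so the system is type 1.
K_v = lim_{s→0} s·G(s) = 150·6 / 8892 = 25/247.
e_ss = 4/K_v = 4/(25/247) = 39.52.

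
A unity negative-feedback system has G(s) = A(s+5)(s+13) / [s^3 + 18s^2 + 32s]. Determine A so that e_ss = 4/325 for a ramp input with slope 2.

80

Lowest-order denominator term is 32s, so the open loop has 1 pole at the origin → type 1 system.
K_v = lim_{s→0} s·G(s) = A·5·13 / 32 = (65/32)·A.
e_ss = 2/K_v = 4/325 ⇒ K_v = 162.5 ⇒ A = 162.5/(65/32) = 80.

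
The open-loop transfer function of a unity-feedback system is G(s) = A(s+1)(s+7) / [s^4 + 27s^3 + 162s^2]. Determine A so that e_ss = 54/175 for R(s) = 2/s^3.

150

Lowest-order denominator term is 162s^2, so the open loop has 2 poles at the origin → type 2 system.
K_a = lim_{s→0} s^2·G(s) = A·1·7 / 162 = (7/162)·A.
e_ss = 2/K_a = 54/175 ⇒ K_a = 175/27 ⇒ A = (175/27)/(7/162) = 150.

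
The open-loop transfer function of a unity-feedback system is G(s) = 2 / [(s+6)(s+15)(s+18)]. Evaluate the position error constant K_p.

System type = 0 (no poles at s=0).
K_p = lim_{s→0} G(s) = 2 / (6·15·18) = 1/810.

1/810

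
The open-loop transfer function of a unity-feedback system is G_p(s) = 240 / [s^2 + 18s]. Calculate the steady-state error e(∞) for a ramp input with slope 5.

0.375

Factoring s from the denominator leaves a polynomial with constant term 18, so the system is type 1.
K_v = lim_{s→0} s·G_p(s) = 240 / 18 = 40/3.
e_ss = 5/K_v = 5/(40/3) = 0.375.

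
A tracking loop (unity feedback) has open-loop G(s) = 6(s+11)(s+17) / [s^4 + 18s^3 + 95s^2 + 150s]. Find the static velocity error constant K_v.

7.48

Factoring s from the denominator leaves a polynomial with constant term 150, so the system is type 1.
K_v = lim_{s→0} s·G(s) = 6·11·17 / 150 = 7.48.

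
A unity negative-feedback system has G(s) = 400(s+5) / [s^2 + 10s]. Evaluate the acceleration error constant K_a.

Factoring s from the denominator leaves a polynomial with constant term 10, so the system is type 1.
K_a = lim_{s→0} s^2·G(s) = 0 (the extra factor of s kills the finite limit).

0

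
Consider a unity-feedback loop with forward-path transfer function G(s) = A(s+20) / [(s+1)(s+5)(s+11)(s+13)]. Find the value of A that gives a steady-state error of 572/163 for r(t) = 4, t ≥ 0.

G(s) has no factors of s in the denominator, so the system is type 0.
K_p = lim_{s→0} G(s) = A·20 / (1·5·11·13) = (4/143)·A.
e_ss = 4/(1 + K_p) = 572/163 ⇒ 1 + (4/143)·A = 163/143 ⇒ A = 5.

5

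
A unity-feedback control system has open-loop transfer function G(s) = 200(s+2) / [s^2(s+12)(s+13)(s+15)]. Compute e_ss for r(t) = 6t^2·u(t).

70.2

Two free integrators in G(s): this is a type 2 system.
K_a = lim_{s→0} s^2·G(s) = 200·2 / (12·13·15) = 20/117.
r(t) = 6t^2 gives R(s) = 12/s^3.
e_ss = 12/K_a = 12/(20/117) = 70.2.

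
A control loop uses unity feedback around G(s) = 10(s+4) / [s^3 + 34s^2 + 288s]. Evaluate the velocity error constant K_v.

Factoring s from the denominator leaves a polynomial with constant term 288, so the system is type 1.
K_v = lim_{s→0} s·G(s) = 10·4 / 288 = 5/36.

5/36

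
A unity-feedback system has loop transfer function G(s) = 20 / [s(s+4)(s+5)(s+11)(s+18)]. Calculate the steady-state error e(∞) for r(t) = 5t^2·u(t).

infinity

The open loop has one pole at the origin → type 1 system.
For a type-1 system K_a = 0, so e_ss to a parabolic input is unbounded.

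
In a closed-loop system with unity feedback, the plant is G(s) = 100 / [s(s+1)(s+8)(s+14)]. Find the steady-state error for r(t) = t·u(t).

One free integrator in G(s): this is a type 1 system.
K_v = lim_{s→0} s·G(s) = 100 / (1·8·14) = 25/28.
e_ss = 1/K_v = 1/(25/28) = 1.12.

1.12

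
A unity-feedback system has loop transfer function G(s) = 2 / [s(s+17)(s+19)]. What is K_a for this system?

0

System type = 1 (one pole at s=0).
K_a = lim_{s→0} s^2·G(s) = 0 (the extra factor of s kills the finite limit).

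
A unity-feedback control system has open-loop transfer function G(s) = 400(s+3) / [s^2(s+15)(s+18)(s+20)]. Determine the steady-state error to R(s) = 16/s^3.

The open loop has two poles at the origin → type 2 system.
K_a = lim_{s→0} s^2·G(s) = 400·3 / (15·18·20) = 2/9.
r(t) = 8t^2 gives R(s) = 16/s^3.
e_ss = 16/K_a = 16/(2/9) = 72.

72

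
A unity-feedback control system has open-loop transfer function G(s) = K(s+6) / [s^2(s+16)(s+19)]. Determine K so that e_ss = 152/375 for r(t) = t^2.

250

System type = 2 (two poles at s=0).
K_a = lim_{s→0} s^2·G(s) = K·6 / (16·19) = (3/152)·K.
e_ss = 2/K_a = 152/375 ⇒ K_a = 375/76 ⇒ K = (375/76)/(3/152) = 250.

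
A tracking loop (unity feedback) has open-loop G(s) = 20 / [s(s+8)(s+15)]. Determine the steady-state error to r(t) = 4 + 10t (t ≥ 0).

60

The open loop has one pole at the origin → type 1 system. Treating each term separately:
  • 4: tracked with zero error.
  • 10t: e_ss = 10/K_v with K_v=1/6 → 60.
Total e_ss = 60.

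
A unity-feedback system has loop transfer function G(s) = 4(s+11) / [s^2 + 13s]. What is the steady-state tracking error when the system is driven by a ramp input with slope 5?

65/44

The denominator has no term below 13s — 1 pole at s=0, type 1.
K_v = lim_{s→0} s·G(s) = 4·11 / 13 = 44/13.
e_ss = 5/K_v = 5/(44/13) = 65/44.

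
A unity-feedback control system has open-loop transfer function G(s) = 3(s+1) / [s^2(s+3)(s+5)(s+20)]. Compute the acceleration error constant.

Two free integrators in G(s): this is a type 2 system.
K_a = lim_{s→0} s^2·G(s) = 3·1 / (3·5·20) = 0.01.

0.01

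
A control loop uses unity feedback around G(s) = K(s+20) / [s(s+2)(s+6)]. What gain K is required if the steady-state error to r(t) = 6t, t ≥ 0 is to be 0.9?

4

G(s) has one factor of s in the denominator, so the system is type 1.
K_v = lim_{s→0} s·G(s) = K·20 / (2·6) = (5/3)·K.
e_ss = 6/K_v = 0.9 ⇒ K_v = 20/3 ⇒ K = (20/3)/(5/3) = 4.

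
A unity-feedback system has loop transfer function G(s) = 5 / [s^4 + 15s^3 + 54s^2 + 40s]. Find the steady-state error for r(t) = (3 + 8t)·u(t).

64

Lowest-order denominator term is 40s, so the open loop has 1 pole at the origin → type 1 system. Treating each term separately:
  • 3: tracked with zero error.
  • 8t: e_ss = 8/K_v with K_v=0.125 → 64.
Total e_ss = 64.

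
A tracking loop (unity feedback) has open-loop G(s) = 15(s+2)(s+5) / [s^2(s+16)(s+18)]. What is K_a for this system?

G(s) has two factors of s in the denominator, so the system is type 2.
K_a = lim_{s→0} s^2·G(s) = 15·2·5 / (16·18) = 25/48.

25/48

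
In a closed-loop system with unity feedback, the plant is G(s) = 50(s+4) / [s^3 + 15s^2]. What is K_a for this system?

40/3

Factoring s^2 from the denominator leaves a polynomial with constant term 15, so the system is type 2.
K_a = lim_{s→0} s^2·G(s) = 50·4 / 15 = 40/3.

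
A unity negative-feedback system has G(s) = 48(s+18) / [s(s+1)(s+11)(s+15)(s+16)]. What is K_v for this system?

G(s) has one factor of s in the denominator, so the system is type 1.
K_v = lim_{s→0} s·G(s) = 48·18 / (1·11·15·16) = 18/55.

18/55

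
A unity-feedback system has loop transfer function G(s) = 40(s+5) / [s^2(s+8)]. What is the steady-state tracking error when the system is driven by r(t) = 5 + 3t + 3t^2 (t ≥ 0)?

G(s) has two factors of s in the denominator, so the system is type 2. By superposition:
  • 5: tracked with zero error.
  • 3t: tracked with zero error.
  • 3t^2: e_ss = 6/K_a with K_a=25 → 0.24.
Total e_ss = 0.24.

0.24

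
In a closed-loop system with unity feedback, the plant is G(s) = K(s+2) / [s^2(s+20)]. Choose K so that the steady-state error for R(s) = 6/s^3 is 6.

10

System type = 2 (two poles at s=0).
K_a = lim_{s→0} s^2·G(s) = K·2 / (20) = 0.1·K.
e_ss = 6/K_a = 6 ⇒ K_a = 1 ⇒ K = 1/0.1 = 10.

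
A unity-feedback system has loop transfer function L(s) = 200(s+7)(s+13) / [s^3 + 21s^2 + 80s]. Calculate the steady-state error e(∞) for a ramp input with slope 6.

Factoring s from the denominator leaves a polynomial with constant term 80, so the system is type 1.
K_v = lim_{s→0} s·L(s) = 200·7·13 / 80 = 227.5.
e_ss = 6/K_v = 6/227.5 = 12/455.

12/455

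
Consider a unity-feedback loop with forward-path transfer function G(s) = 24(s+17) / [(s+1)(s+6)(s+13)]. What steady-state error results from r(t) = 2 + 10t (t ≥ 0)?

The open loop has no poles at the origin → type 0 system. Taking each input component in turn:
  • 2: e_ss = 2/(1+K_p) with K_p=68/13 → 26/81.
  • 10t: a type-0 system cannot track it, e_ss → ∞.
The unbounded component dominates.

infinity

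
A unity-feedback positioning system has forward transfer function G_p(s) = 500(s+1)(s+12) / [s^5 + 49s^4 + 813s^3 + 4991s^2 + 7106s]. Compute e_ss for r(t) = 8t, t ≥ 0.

3553/375

Factoring s from the denominator leaves a polynomial with constant term 7106, so the system is type 1.
K_v = lim_{s→0} s·G_p(s) = 500·1·12 / 7106 = 3000/3553.
e_ss = 8/K_v = 8/(3000/3553) = 3553/375.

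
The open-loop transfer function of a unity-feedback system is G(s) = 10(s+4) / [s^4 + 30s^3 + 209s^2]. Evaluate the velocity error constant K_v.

infinity

K_v = lim_{s→0} s·G(s); with 2 poles at the origin the limit diverges, so K_v = ∞.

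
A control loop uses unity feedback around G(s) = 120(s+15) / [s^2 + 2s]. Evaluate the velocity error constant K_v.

900

Factoring s from the denominator leaves a polynomial with constant term 2, so the system is type 1.
K_v = lim_{s→0} s·G(s) = 120·15 / 2 = 900.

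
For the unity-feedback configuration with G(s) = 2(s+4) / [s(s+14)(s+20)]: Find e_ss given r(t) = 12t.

420

G(s) has one factor of s in the denominator, so the system is type 1.
K_v = lim_{s→0} s·G(s) = 2·4 / (14·20) = 1/35.
e_ss = 12/K_v = 12/(1/35) = 420.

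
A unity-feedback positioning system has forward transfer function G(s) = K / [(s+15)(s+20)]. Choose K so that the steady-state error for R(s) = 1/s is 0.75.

100

System type = 0 (no poles at s=0).
K_p = lim_{s→0} G(s) = K / (15·20) = (1/300)·K.
e_ss = 1/(1 + K_p) = 0.75 ⇒ 1 + (1/300)·K = 4/3 ⇒ K = 100.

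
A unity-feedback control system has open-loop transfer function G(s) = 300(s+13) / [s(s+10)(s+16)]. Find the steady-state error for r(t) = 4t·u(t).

32/195

One free integrator in G(s): this is a type 1 system.
K_v = lim_{s→0} s·G(s) = 300·13 / (10·16) = 24.375.
e_ss = 4/K_v = 4/24.375 = 32/195.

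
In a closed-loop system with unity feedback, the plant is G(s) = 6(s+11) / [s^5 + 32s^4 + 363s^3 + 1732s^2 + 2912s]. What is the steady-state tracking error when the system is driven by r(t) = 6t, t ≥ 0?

The denominator has no term below 2912s — 1 pole at s=0, type 1.
K_v = lim_{s→0} s·G(s) = 6·11 / 2912 = 33/1456.
e_ss = 6/K_v = 6/(33/1456) = 2912/11.

2912/11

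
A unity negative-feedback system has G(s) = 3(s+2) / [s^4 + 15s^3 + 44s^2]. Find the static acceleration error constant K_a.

3/22

The denominator has no term below 44s^2 — 2 poles at s=0, type 2.
K_a = lim_{s→0} s^2·G(s) = 3·2 / 44 = 3/22.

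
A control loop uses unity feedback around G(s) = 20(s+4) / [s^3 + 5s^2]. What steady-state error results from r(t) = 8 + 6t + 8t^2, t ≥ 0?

1

Factoring s^2 from the denominator leaves a polynomial with constant term 5, so the system is type 2. Taking each input component in turn:
  • 8: tracked with zero error.
  • 6t: tracked with zero error.
  • 8t^2: e_ss = 16/K_a with K_a=16 → 1.
Total e_ss = 1.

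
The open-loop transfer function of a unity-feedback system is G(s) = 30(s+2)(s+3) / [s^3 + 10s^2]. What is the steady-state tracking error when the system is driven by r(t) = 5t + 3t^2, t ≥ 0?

Factoring s^2 from the denominator leaves a polynomial with constant term 10, so the system is type 2. Treating each term separately:
  • 5t: tracked with zero error.
  • 3t^2: e_ss = 6/K_a with K_a=18 → 1/3.
Total e_ss = 1/3.

1/3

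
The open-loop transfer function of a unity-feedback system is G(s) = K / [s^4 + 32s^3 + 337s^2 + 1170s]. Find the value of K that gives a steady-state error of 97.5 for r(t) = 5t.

The denominator has no term below 1170s — 1 pole at s=0, type 1.
K_v = lim_{s→0} s·G(s) = K / 1170 = (1/1170)·K.
e_ss = 5/K_v = 97.5 ⇒ K_v = 2/39 ⇒ K = (2/39)/(1/1170) = 60.

60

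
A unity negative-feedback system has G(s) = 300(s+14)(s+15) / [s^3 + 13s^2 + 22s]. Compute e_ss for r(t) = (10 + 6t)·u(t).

The denominator has no term below 22s — 1 pole at s=0, type 1. By superposition:
  • 10: tracked with zero error.
  • 6t: e_ss = 6/K_v with K_v=31500/11 → 11/5250.
Total e_ss = 11/5250.

11/5250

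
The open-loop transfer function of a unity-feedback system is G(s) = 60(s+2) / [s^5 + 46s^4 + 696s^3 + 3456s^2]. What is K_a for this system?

Lowest-order denominator term is 3456s^2, so the open loop has 2 poles at the origin → type 2 system.
K_a = lim_{s→0} s^2·G(s) = 60·2 / 3456 = 5/144.

5/144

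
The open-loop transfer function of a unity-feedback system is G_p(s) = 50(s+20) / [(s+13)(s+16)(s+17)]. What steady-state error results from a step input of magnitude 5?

G_p(s) has no factors of s in the denominator, so the system is type 0.
K_p = lim_{s→0} G_p(s) = 50·20 / (13·16·17) = 125/442.
e_ss = 5/(1 + K_p) = 5/(567/442) = 2210/567.

2210/567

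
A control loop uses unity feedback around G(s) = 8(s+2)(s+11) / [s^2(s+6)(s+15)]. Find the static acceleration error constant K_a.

System type = 2 (two poles at s=0).
K_a = lim_{s→0} s^2·G(s) = 8·2·11 / (6·15) = 88/45.

88/45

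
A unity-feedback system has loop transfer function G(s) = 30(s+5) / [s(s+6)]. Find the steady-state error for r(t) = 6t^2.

System type = 1 (one pole at s=0).
K_a = lim_{s→0} s^2·G(s) = 0; the steady-state error to this parabolic input grows without bound.

infinity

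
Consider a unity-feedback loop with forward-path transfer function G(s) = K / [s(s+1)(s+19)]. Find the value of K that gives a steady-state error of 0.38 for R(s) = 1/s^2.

50

System type = 1 (one pole at s=0).
K_v = lim_{s→0} s·G(s) = K / (1·19) = (1/19)·K.
e_ss = 1/K_v = 0.38 ⇒ K_v = 50/19 ⇒ K = (50/19)/(1/19) = 50.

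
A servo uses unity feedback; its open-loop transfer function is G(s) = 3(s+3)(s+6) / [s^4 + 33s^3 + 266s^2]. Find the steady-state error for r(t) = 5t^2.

The denominator has no term below 266s^2 — 2 poles at s=0, type 2.
K_a = lim_{s→0} s^2·G(s) = 3·3·6 / 266 = 27/133.
r(t) = 5t^2 gives R(s) = 10/s^3.
e_ss = 10/K_a = 10/(27/133) = 1330/27.

1330/27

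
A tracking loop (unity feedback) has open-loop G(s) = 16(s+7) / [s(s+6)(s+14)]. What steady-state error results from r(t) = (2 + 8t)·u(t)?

6

System type = 1 (one pole at s=0). Treating each term separately:
  • 2: tracked with zero error.
  • 8t: e_ss = 8/K_v with K_v=4/3 → 6.
Total e_ss = 6.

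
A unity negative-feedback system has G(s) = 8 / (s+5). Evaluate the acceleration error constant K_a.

0

No free integrators in G(s): this is a type 0 system.
K_a = lim_{s→0} s^2·G(s) = 0 (the extra factor of s kills the finite limit).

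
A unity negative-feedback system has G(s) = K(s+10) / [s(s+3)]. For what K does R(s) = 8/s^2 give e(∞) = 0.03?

80

One free integrator in G(s): this is a type 1 system.
K_v = lim_{s→0} s·G(s) = K·10 / (3) = (10/3)·K.
e_ss = 8/K_v = 0.03 ⇒ K_v = 800/3 ⇒ K = (800/3)/(10/3) = 80.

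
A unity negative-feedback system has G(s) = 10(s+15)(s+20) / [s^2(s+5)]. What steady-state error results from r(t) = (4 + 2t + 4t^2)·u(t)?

1/75

System type = 2 (two poles at s=0). Treating each term separately:
  • 4: tracked with zero error.
  • 2t: tracked with zero error.
  • 4t^2: e_ss = 8/K_a with K_a=600 → 1/75.
Total e_ss = 1/75.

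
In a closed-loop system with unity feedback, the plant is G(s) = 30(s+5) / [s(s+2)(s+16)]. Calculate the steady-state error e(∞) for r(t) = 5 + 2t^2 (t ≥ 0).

G(s) has one factor of s in the denominator, so the system is type 1. Treating each term separately:
  • 5: tracked with zero error.
  • 2t^2: a type-1 system cannot track it, e_ss → ∞.
The unbounded component dominates.

infinity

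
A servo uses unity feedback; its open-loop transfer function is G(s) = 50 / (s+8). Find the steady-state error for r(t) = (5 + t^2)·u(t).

System type = 0 (no poles at s=0). Treating each term separately:
  • 5: e_ss = 5/(1+K_p) with K_p=6.25 → 20/29.
  • t^2: a type-0 system cannot track it, e_ss → ∞.
The unbounded component dominates.

infinity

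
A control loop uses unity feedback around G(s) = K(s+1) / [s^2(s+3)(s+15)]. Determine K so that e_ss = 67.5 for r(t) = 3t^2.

4

G(s) has two factors of s in the denominator, so the system is type 2.
K_a = lim_{s→0} s^2·G(s) = K·1 / (3·15) = (1/45)·K.
e_ss = 6/K_a = 67.5 ⇒ K_a = 4/45 ⇒ K = (4/45)/(1/45) = 4.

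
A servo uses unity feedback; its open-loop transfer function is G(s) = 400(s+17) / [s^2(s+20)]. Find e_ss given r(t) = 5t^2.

System type = 2 (two poles at s=0).
K_a = lim_{s→0} s^2·G(s) = 400·17 / (20) = 340.
r(t) = 5t^2 gives R(s) = 10/s^3.
e_ss = 10/K_a = 10/340 = 1/34.

1/34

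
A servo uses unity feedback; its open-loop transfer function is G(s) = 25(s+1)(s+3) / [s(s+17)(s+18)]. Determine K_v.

25/102

The open loop has one pole at the origin → type 1 system.
K_v = lim_{s→0} s·G(s) = 25·1·3 / (17·18) = 25/102.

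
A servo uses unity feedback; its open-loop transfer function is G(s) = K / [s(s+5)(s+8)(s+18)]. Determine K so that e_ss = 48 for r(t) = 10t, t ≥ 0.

System type = 1 (one pole at s=0).
K_v = lim_{s→0} s·G(s) = K / (5·8·18) = (1/720)·K.
e_ss = 10/K_v = 48 ⇒ K_v = 5/24 ⇒ K = (5/24)/(1/720) = 150.

150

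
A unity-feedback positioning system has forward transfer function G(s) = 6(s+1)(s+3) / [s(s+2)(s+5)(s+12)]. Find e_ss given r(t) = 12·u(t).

0

One free integrator in G(s): this is a type 1 system.
A type-1 system has K_p = ∞, so it tracks a step input with zero steady-state error.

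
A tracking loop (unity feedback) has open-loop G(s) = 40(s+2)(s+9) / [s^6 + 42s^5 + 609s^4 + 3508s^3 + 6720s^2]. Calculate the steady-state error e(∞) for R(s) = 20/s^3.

560/3

The denominator has no term below 6720s^2 — 2 poles at s=0, type 2.
K_a = lim_{s→0} s^2·G(s) = 40·2·9 / 6720 = 3/28.
r(t) = 10t^2 gives R(s) = 20/s^3.
e_ss = 20/K_a = 20/(3/28) = 560/3.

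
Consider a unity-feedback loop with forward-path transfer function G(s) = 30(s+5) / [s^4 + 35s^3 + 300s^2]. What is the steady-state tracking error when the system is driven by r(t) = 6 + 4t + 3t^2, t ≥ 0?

12

Factoring s^2 from the denominator leaves a polynomial with constant term 300, so the system is type 2. Taking each input component in turn:
  • 6: tracked with zero error.
  • 4t: tracked with zero error.
  • 3t^2: e_ss = 6/K_a with K_a=0.5 → 12.
Total e_ss = 12.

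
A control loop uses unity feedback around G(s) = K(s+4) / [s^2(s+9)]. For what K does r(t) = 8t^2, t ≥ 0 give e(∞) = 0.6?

Two free integrators in G(s): this is a type 2 system.
K_a = lim_{s→0} s^2·G(s) = K·4 / (9) = (4/9)·K.
e_ss = 16/K_a = 0.6 ⇒ K_a = 80/3 ⇒ K = (80/3)/(4/9) = 60.

60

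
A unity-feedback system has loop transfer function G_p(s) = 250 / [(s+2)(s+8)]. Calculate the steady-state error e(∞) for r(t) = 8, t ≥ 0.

64/133

No free integrators in G_p(s): this is a type 0 system.
K_p = lim_{s→0} G_p(s) = 250 / (2·8) = 15.625.
e_ss = 8/(1 + K_p) = 8/16.625 = 64/133.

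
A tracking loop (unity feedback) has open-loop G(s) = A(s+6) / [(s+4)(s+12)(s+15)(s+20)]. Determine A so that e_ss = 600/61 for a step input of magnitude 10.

40

The open loop has no poles at the origin → type 0 system.
K_p = lim_{s→0} G(s) = A·6 / (4·12·15·20) = (1/2400)·A.
e_ss = 10/(1 + K_p) = 600/61 ⇒ 1 + (1/2400)·A = 61/60 ⇒ A = 40.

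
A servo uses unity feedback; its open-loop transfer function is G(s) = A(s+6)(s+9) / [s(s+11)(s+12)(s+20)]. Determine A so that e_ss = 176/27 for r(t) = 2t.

G(s) has one factor of s in the denominator, so the system is type 1.
K_v = lim_{s→0} s·G(s) = A·6·9 / (11·12·20) = (9/440)·A.
e_ss = 2/K_v = 176/27 ⇒ K_v = 27/88 ⇒ A = (27/88)/(9/440) = 15.

15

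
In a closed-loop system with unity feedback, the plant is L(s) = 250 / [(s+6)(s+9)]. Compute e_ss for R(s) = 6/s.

81/76

System type = 0 (no poles at s=0).
K_p = lim_{s→0} L(s) = 250 / (6·9) = 125/27.
e_ss = 6/(1 + K_p) = 6/(152/27) = 81/76.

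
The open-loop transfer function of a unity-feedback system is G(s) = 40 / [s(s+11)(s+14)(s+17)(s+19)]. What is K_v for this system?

G(s) has one factor of s in the denominator, so the system is type 1.
K_v = lim_{s→0} s·G(s) = 40 / (11·14·17·19) = 20/24871.

20/24871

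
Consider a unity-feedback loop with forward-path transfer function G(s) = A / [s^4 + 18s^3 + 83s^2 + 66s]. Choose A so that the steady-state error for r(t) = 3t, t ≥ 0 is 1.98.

Factoring s from the denominator leaves a polynomial with constant term 66, so the system is type 1.
K_v = lim_{s→0} s·G(s) = A / 66 = (1/66)·A.
e_ss = 3/K_v = 1.98 ⇒ K_v = 50/33 ⇒ A = (50/33)/(1/66) = 100.

100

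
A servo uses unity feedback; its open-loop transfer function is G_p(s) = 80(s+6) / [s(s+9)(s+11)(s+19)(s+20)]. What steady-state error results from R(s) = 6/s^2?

470.25

The open loop has one pole at the origin → type 1 system.
K_v = lim_{s→0} s·G_p(s) = 80·6 / (9·11·19·20) = 8/627.
e_ss = 6/K_v = 6/(8/627) = 470.25.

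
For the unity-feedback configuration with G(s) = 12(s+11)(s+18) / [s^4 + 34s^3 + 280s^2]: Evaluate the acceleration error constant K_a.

297/35

Lowest-order denominator term is 280s^2, so the open loop has 2 poles at the origin → type 2 system.
K_a = lim_{s→0} s^2·G(s) = 12·11·18 / 280 = 297/35.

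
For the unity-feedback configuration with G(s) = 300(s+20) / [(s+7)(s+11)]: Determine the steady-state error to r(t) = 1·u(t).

77/6077

G(s) has no factors of s in the denominator, so the system is type 0.
K_p = lim_{s→0} G(s) = 300·20 / (7·11) = 6000/77.
e_ss = 1/(1 + K_p) = 1/(6077/77) = 77/6077.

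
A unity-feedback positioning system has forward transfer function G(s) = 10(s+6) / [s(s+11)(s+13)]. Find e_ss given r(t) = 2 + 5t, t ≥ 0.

143/12

G(s) has one factor of s in the denominator, so the system is type 1. By superposition:
  • 2: tracked with zero error.
  • 5t: e_ss = 5/K_v with K_v=60/143 → 143/12.
Total e_ss = 143/12.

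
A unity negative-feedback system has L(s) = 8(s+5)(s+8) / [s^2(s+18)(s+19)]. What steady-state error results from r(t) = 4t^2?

8.55

System type = 2 (two poles at s=0).
K_a = lim_{s→0} s^2·L(s) = 8·5·8 / (18·19) = 160/171.
r(t) = 4t^2 gives R(s) = 8/s^3.
e_ss = 8/K_a = 8/(160/171) = 8.55.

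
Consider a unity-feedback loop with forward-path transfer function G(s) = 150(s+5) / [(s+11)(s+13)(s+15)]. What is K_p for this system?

50/143

The open loop has no poles at the origin → type 0 system.
K_p = lim_{s→0} G(s) = 150·5 / (11·13·15) = 50/143.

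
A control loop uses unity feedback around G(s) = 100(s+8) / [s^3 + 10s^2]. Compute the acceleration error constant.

Factoring s^2 from the denominator leaves a polynomial with constant term 10, so the system is type 2.
K_a = lim_{s→0} s^2·G(s) = 100·8 / 10 = 80.

80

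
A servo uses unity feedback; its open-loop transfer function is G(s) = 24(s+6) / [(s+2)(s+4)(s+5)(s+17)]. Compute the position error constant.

G(s) has no factors of s in the denominator, so the system is type 0.
K_p = lim_{s→0} G(s) = 24·6 / (2·4·5·17) = 18/85.

18/85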